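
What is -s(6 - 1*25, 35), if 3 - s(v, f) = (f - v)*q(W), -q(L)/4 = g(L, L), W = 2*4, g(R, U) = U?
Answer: -1731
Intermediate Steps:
W = 8
q(L) = -4*L
s(v, f) = 3 - 32*v + 32*f (s(v, f) = 3 - (f - v)*(-4*8) = 3 - (f - v)*(-32) = 3 - (-32*f + 32*v) = 3 + (-32*v + 32*f) = 3 - 32*v + 32*f)
-s(6 - 1*25, 35) = -(3 - 32*(6 - 1*25) + 32*35) = -(3 - 32*(6 - 25) + 1120) = -(3 - 32*(-19) + 1120) = -(3 + 608 + 1120) = -1*1731 = -1731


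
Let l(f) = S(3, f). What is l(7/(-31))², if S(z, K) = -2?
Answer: 4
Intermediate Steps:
l(f) = -2
l(7/(-31))² = (-2)² = 4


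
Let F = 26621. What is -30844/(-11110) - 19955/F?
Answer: 27245367/13443605 ≈ 2.0266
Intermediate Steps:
-30844/(-11110) - 19955/F = -30844/(-11110) - 19955/26621 = -30844*(-1/11110) - 19955*1/26621 = 1402/505 - 19955/26621 = 27245367/13443605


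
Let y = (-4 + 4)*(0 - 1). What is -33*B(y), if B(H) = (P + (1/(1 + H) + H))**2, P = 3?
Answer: -528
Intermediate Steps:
y = 0 (y = 0*(-1) = 0)
B(H) = (3 + H + 1/(1 + H))**2 (B(H) = (3 + (1/(1 + H) + H))**2 = (3 + (H + 1/(1 + H)))**2 = (3 + H + 1/(1 + H))**2)
-33*B(y) = -33*(4 + 0**2 + 4*0)**2/(1 + 0)**2 = -33*(4 + 0 + 0)**2/1**2 = -33*4**2 = -33*16 = -528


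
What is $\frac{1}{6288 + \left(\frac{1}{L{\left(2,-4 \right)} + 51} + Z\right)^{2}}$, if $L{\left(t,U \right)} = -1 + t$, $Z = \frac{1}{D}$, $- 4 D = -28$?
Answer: $\frac{132496}{833138329} \approx 0.00015903$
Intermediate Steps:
$D = 7$ ($D = \left(- \frac{1}{4}\right) \left(-28\right) = 7$)
$Z = \frac{1}{7} \approx 0.14286$
$\frac{1}{6288 + \left(\frac{1}{L{\left(2,-4 \right)} + 51} + Z\right)^{2}} = \frac{1}{6288 + \left(\frac{1}{\left(-1 + 2\right) + 51} + \frac{1}{7}\right)^{2}} = \frac{1}{6288 + \left(\frac{1}{1 + 51} + \frac{1}{7}\right)^{2}} = \frac{1}{6288 + \left(\frac{1}{52} + \frac{1}{7}\right)^{2}} = \frac{1}{6288 + \left(\frac{59}{364}\right)^{2}} = \frac{1}{6288 + \frac{3481}{132496}} = \frac{1}{\frac{833138329}{132496}} = \frac{132496}{833138329}$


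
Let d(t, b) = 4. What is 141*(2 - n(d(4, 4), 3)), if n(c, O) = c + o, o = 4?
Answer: -846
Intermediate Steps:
n(c, O) = 4 + c (n(c, O) = c + 4 = 4 + c)
141*(2 - n(d(4, 4), 3)) = 141*(2 - (4 + 4)) = 141*(2 - 1*8) = 141*(2 - 8) = 141*(-6) = -846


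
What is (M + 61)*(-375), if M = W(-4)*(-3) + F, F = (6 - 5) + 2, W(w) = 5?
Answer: -18375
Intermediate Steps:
F = 3 (F = 1 + 2 = 3)
M = -12 (M = 5*(-3) + 3 = -15 + 3 = -12)
(M + 61)*(-375) = (-12 + 61)*(-375) = 49*(-375) = -18375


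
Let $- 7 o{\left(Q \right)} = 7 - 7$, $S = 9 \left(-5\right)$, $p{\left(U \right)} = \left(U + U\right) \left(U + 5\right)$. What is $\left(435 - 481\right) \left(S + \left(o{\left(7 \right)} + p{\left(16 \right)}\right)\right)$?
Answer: $-28842$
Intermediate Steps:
$p{\left(U \right)} = 2 U \left(5 + U\right)$
$S = -45$
$o{\left(Q \right)} = 0$ ($o{\left(Q \right)} = - \frac{7 - 7}{7} = \left(- \frac{1}{7}\right) 0 = 0$)
$\left(435 - 481\right) \left(S + \left(o{\left(7 \right)} + p{\left(16 \right)}\right)\right) = \left(435 - 481\right) \left(-45 + \left(0 + 2 \cdot 16 \left(5 + 16\right)\right)\right) = - 46 \left(-45 + \left(0 + 2 \cdot 16 \cdot 21\right)\right) = - 46 \left(-45 + \left(0 + 672\right)\right) = - 46 \left(-45 + 672\right) = \left(-46\right) 627 = -28842$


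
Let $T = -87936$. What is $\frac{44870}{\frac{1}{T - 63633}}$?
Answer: $-6800901030$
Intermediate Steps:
$\frac{44870}{\frac{1}{T - 63633}} = \frac{44870}{\frac{1}{-87936 - 63633}} = \frac{44870}{\frac{1}{-151569}} = \frac{44870}{- \frac{1}{151569}} = 44870 \left(-151569\right) = -6800901030$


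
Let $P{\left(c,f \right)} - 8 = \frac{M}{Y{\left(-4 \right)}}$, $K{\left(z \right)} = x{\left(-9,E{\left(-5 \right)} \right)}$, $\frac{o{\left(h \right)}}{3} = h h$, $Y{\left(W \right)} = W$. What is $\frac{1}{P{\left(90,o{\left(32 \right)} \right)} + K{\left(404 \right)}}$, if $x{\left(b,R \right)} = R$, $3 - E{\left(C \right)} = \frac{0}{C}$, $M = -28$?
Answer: $\frac{1}{18} \approx 0.055556$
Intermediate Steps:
$o{\left(h \right)} = 3 h^{2}$ ($o{\left(h \right)} = 3 h h = 3 h^{2}$)
$E{\left(C \right)} = 3$ ($E{\left(C \right)} = 3 - \frac{0}{C} = 3 - 0 = 3 + 0 = 3$)
$K{\left(z \right)} = 3$
$P{\left(c,f \right)} = 15$ ($P{\left(c,f \right)} = 8 - \frac{28}{-4} = 8 - -7 = 8 + 7 = 15$)
$\frac{1}{P{\left(90,o{\left(32 \right)} \right)} + K{\left(404 \right)}} = \frac{1}{15 + 3} = \frac{1}{18}$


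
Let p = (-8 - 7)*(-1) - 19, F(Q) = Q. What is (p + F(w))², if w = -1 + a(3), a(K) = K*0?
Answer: 25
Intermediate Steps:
a(K) = 0
w = -1 (w = -1 + 0 = -1)
p = -4 (p = -15*(-1) - 19 = 15 - 19 = -4)
(p + F(w))² = (-4 - 1)² = (-5)² = 25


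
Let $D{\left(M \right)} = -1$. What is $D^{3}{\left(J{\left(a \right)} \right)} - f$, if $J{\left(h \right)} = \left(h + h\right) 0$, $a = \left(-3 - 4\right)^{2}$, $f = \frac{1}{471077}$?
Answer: $- \frac{471078}{471077} \approx -1.0$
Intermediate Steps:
$f = \frac{1}{471077} \approx 2.1228 \cdot 10^{-6}$
$a = 49$ ($a = \left(-7\right)^{2} = 49$)
$J{\left(h \right)} = 0$ ($J{\left(h \right)} = 2 h 0 = 0$)
$D^{3}{\left(J{\left(a \right)} \right)} - f = \left(-1\right)^{3} - \frac{1}{471077} = -1 - \frac{1}{471077} = - \frac{471078}{471077}$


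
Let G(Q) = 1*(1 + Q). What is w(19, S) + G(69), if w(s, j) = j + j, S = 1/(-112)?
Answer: 3919/56 ≈ 69.982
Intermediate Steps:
S = -1/112 ≈ -0.0089286
G(Q) = 1 + Q
w(s, j) = 2*j
w(19, S) + G(69) = 2*(-1/112) + (1 + 69) = -1/56 + 70 = 3919/56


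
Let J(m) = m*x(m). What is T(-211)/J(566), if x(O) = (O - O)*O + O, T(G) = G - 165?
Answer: -94/80089 ≈ -0.0011737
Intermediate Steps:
T(G) = -165 + G
x(O) = O (x(O) = 0*O + O = 0 + O = O)
J(m) = m² (J(m) = m*m = m²)
T(-211)/J(566) = (-165 - 211)/(566²) = -376/320356 = -376*1/320356 = -94/80089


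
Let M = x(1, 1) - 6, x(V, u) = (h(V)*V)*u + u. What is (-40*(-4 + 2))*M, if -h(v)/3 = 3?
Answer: -1120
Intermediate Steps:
h(v) = -9 (h(v) = -3*3 = -9)
x(V, u) = u - 9*V*u (x(V, u) = (-9*V)*u + u = -9*V*u + u = u - 9*V*u)
M = -14 (M = 1*(1 - 9*1) - 6 = 1*(1 - 9) - 6 = 1*(-8) - 6 = -8 - 6 = -14)
(-40*(-4 + 2))*M = -40*(-4 + 2)*(-14) = -40*(-2)*(-14) = -10*(-8)*(-14) = 80*(-14) = -1120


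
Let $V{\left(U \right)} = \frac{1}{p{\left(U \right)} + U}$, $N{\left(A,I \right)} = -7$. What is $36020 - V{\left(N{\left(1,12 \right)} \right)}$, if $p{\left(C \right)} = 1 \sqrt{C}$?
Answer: $\frac{288161}{8} + \frac{i \sqrt{7}}{56} \approx 36020.0 + 0.047246 i$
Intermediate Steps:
$p{\left(C \right)} = \sqrt{C}$
$V{\left(U \right)} = \frac{1}{U + \sqrt{U}}$ ($V{\left(U \right)} = \frac{1}{\sqrt{U} + U} = \frac{1}{U + \sqrt{U}}$)
$36020 - V{\left(N{\left(1,12 \right)} \right)} = 36020 - \frac{1}{-7 + \sqrt{-7}} = 36020 - \frac{1}{-7 + i \sqrt{7}}$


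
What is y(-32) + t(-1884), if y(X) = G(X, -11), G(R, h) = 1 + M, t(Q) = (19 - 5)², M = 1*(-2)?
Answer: 195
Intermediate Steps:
M = -2
t(Q) = 196 (t(Q) = 14² = 196)
G(R, h) = -1 (G(R, h) = 1 - 2 = -1)
y(X) = -1
y(-32) + t(-1884) = -1 + 196 = 195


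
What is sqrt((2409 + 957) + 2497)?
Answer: sqrt(5863) ≈ 76.570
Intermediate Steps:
sqrt((2409 + 957) + 2497) = sqrt(3366 + 2497) = sqrt(5863)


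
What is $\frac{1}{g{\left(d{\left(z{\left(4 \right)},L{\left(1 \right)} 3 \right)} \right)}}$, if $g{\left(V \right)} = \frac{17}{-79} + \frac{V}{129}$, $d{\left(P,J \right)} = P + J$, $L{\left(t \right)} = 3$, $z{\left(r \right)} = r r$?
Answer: $- \frac{10191}{218} \approx -46.748$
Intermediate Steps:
$z{\left(r \right)} = r^{2}$
$d{\left(P,J \right)} = J + P$
$g{\left(V \right)} = - \frac{17}{79} + \frac{V}{129}$ ($g{\left(V \right)} = 17 \left(- \frac{1}{79}\right) + V \frac{1}{129} = - \frac{17}{79} + \frac{V}{129}$)
$\frac{1}{g{\left(d{\left(z{\left(4 \right)},L{\left(1 \right)} 3 \right)} \right)}} = \frac{1}{- \frac{17}{79} + \frac{3 \cdot 3 + 4^{2}}{129}} = \frac{1}{- \frac{17}{79} + \frac{9 + 16}{129}} = \frac{1}{- \frac{17}{79} + \frac{1}{129} \cdot 25} = \frac{1}{- \frac{17}{79} + \frac{25}{129}} = \frac{1}{- \frac{218}{10191}} = - \frac{10191}{218}$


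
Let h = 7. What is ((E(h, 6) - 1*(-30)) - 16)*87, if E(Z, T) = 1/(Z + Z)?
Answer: 17139/14 ≈ 1224.2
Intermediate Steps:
E(Z, T) = 1/(2*Z)
((E(h, 6) - 1*(-30)) - 16)*87 = (((½)/7 - 1*(-30)) - 16)*87 = (((½)*(⅐) + 30) - 16)*87 = ((1/14 + 30) - 16)*87 = (421/14 - 16)*87 = (197/14)*87 = 17139/14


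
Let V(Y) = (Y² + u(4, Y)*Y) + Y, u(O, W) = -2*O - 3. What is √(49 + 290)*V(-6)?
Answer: 96*√339 ≈ 1767.5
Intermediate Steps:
u(O, W) = -3 - 2*O
V(Y) = Y² - 10*Y (V(Y) = (Y² + (-3 - 2*4)*Y) + Y = (Y² + (-3 - 8)*Y) + Y = (Y² - 11*Y) + Y = Y² - 10*Y)
√(49 + 290)*V(-6) = √(49 + 290)*(-6*(-10 - 6)) = √339*(-6*(-16)) = √339*96 = 96*√339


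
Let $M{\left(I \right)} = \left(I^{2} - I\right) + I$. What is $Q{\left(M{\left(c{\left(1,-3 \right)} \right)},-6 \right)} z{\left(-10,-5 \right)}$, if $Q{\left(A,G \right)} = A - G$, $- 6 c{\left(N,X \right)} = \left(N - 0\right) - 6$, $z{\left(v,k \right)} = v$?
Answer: $- \frac{1205}{18} \approx -66.944$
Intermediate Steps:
$c{\left(N,X \right)} = 1 - \frac{N}{6}$ ($c{\left(N,X \right)} = - \frac{\left(N - 0\right) - 6}{6} = - \frac{\left(N + 0\right) - 6}{6} = - \frac{N - 6}{6} = - \frac{-6 + N}{6} = 1 - \frac{N}{6}$)
$M{\left(I \right)} = I^{2}$
$Q{\left(M{\left(c{\left(1,-3 \right)} \right)},-6 \right)} z{\left(-10,-5 \right)} = \left(\left(1 - \frac{1}{6}\right)^{2} - -6\right) \left(-10\right) = \left(\left(1 - \frac{1}{6}\right)^{2} + 6\right) \left(-10\right) = \left(\left(\frac{5}{6}\right)^{2} + 6\right) \left(-10\right) = \left(\frac{25}{36} + 6\right) \left(-10\right) = \frac{241}{36} \left(-10\right) = - \frac{1205}{18}$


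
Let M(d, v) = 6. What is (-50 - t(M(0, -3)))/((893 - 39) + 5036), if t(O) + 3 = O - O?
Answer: -47/5890 ≈ -0.0079796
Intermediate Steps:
t(O) = -3 (t(O) = -3 + (O - O) = -3 + 0 = -3)
(-50 - t(M(0, -3)))/((893 - 39) + 5036) = (-50 - 1*(-3))/((893 - 39) + 5036) = (-50 + 3)/(854 + 5036) = -47/5890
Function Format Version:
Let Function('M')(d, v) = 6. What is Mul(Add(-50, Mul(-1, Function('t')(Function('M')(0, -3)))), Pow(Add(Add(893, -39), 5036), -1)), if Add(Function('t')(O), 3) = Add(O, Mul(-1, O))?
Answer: Rational(-47, 5890) ≈ -0.0079796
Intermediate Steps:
Function('t')(O) = -3 (Function('t')(O) = Add(-3, Add(O, Mul(-1, O))) = Add(-3, 0) = -3)
Mul(Add(-50, Mul(-1, Function('t')(Function('M')(0, -3)))), Pow(Add(Add(893, -39), 5036), -1)) = Mul(Add(-50, Mul(-1, -3)), Pow(Add(Add(893, -39), 5036), -1)) = Mul(Add(-50, 3), Pow(Add(854, 5036), -1)) = Mul(-47, Pow(5890, -1)) = Mul(-47, Rational(1, 5890)) = Rational(-47, 5890)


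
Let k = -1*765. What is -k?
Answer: 765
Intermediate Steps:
k = -765
-k = -1*(-765) = 765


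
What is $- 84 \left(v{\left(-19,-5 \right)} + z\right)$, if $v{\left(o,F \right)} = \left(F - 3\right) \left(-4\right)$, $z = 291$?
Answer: $-27132$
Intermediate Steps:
$v{\left(o,F \right)} = 12 - 4 F$ ($v{\left(o,F \right)} = \left(-3 + F\right) \left(-4\right) = 12 - 4 F$)
$- 84 \left(v{\left(-19,-5 \right)} + z\right) = - 84 \left(\left(12 - -20\right) + 291\right) = - 84 \left(\left(12 + 20\right) + 291\right) = - 84 \left(32 + 291\right) = \left(-84\right) 323 = -27132$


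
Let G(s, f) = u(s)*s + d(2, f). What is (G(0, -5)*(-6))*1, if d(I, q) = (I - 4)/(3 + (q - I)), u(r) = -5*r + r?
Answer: -3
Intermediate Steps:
u(r) = -4*r
d(I, q) = (-4 + I)/(3 + q - I)
G(s, f) = -4*s² - 2/(1 + f) (G(s, f) = (-4*s)*s + (-4 + 2)/(3 + f - 1*2) = -4*s² - 2/(3 + f - 2) = -4*s² - 2/(1 + f))
(G(0, -5)*(-6))*1 = ((2*(-1 + 2*0²*(-1 - 1*(-5)))/(1 - 5))*(-6))*1 = ((2*(-1 + 2*0*(-1 + 5))/(-4))*(-6))*1 = ((2*(-¼)*(-1 + 2*0*4))*(-6))*1 = ((2*(-¼)*(-1 + 0))*(-6))*1 = ((2*(-¼)*(-1))*(-6))*1 = ((½)*(-6))*1 = -3*1 = -3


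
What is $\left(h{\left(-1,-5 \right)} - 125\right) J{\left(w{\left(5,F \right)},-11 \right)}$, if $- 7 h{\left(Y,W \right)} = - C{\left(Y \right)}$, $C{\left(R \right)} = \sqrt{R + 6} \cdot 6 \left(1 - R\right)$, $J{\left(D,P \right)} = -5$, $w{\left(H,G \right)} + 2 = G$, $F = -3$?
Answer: $625 - \frac{60 \sqrt{5}}{7} \approx 605.83$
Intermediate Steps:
$w{\left(H,G \right)} = -2 + G$
$C{\left(R \right)} = \sqrt{6 + R} \left(6 - 6 R\right)$
$h{\left(Y,W \right)} = \frac{6 \sqrt{6 + Y} \left(1 - Y\right)}{7}$ ($h{\left(Y,W \right)} = - \frac{\left(-1\right) 6 \sqrt{6 + Y} \left(1 - Y\right)}{7} = - \frac{\left(-6\right) \sqrt{6 + Y} \left(1 - Y\right)}{7} = \frac{6 \sqrt{6 + Y} \left(1 - Y\right)}{7}$)
$\left(h{\left(-1,-5 \right)} - 125\right) J{\left(w{\left(5,F \right)},-11 \right)} = \left(\frac{6 \sqrt{6 - 1} \left(1 - -1\right)}{7} - 125\right) \left(-5\right) = \left(\frac{6 \sqrt{5} \left(1 + 1\right)}{7} - 125\right) \left(-5\right) = \left(\frac{6}{7} \sqrt{5} \cdot 2 - 125\right) \left(-5\right) = \left(\frac{12 \sqrt{5}}{7} - 125\right) \left(-5\right) = \left(-125 + \frac{12 \sqrt{5}}{7}\right) \left(-5\right) = 625 - \frac{60 \sqrt{5}}{7}$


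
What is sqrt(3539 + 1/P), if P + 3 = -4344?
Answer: 4*sqrt(464405466)/1449 ≈ 59.490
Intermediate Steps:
P = -4347 (P = -3 - 4344 = -4347)
sqrt(3539 + 1/P) = sqrt(3539 + 1/(-4347)) = sqrt(3539 - 1/4347) = sqrt(15384032/4347) = 4*sqrt(464405466)/1449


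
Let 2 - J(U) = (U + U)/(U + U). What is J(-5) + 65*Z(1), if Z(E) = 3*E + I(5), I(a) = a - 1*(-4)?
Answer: 781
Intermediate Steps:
I(a) = 4 + a (I(a) = a + 4 = 4 + a)
Z(E) = 9 + 3*E (Z(E) = 3*E + (4 + 5) = 3*E + 9 = 9 + 3*E)
J(U) = 1 (J(U) = 2 - (U + U)/(U + U) = 2 - 2*U/(2*U) = 2 - 2*U*1/(2*U) = 2 - 1*1 = 2 - 1 = 1)
J(-5) + 65*Z(1) = 1 + 65*(9 + 3*1) = 1 + 65*(9 + 3) = 1 + 65*12 = 1 + 780 = 781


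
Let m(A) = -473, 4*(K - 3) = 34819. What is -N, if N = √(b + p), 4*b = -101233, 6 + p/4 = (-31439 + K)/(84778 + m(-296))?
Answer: -I*√28808384392749/33722 ≈ -159.16*I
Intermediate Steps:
K = 34831/4 (K = 3 + (¼)*34819 = 3 + 34819/4 = 34831/4 ≈ 8707.8)
p = -422849/16861 (p = -24 + 4*((-31439 + 34831/4)/(84778 - 473)) = -24 + 4*(-90925/4/84305) = -24 + 4*(-90925/4*1/84305) = -24 + 4*(-18185/67444) = -24 - 18185/16861 = -422849/16861 ≈ -25.079)
b = -101233/4 (b = (¼)*(-101233) = -101233/4 ≈ -25308.)
N = I*√28808384392749/33722 (N = √(-101233/4 - 422849/16861) = √(-1708581009/67444) = I*√28808384392749/33722 ≈ 159.16*I)
-N = -I*√28808384392749/33722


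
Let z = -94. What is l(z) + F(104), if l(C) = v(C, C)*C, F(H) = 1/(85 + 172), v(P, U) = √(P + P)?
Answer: 1/257 - 188*I*√47 ≈ 0.0038911 - 1288.9*I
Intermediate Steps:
v(P, U) = √2*√P (v(P, U) = √(2*P) = √2*√P)
F(H) = 1/257
l(C) = √2*C^(3/2) (l(C) = (√2*√C)*C = √2*C^(3/2))
l(z) + F(104) = √2*(-94)^(3/2) + 1/257 = √2*(-94*I*√94) + 1/257 = -188*I*√47 + 1/257 = 1/257 - 188*I*√47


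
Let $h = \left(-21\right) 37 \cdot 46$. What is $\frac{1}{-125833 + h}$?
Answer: $- \frac{1}{161575} \approx -6.1891 \cdot 10^{-6}$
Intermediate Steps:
$h = -35742$ ($h = \left(-777\right) 46 = -35742$)
$\frac{1}{-125833 + h} = \frac{1}{-125833 - 35742} = \frac{1}{-161575} = - \frac{1}{161575}$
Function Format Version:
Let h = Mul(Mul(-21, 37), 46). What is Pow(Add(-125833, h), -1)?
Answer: Rational(-1, 161575) ≈ -6.1891e-6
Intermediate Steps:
h = -35742 (h = Mul(-777, 46) = -35742)
Pow(Add(-125833, h), -1) = Pow(Add(-125833, -35742), -1) = Pow(-161575, -1) = Rational(-1, 161575)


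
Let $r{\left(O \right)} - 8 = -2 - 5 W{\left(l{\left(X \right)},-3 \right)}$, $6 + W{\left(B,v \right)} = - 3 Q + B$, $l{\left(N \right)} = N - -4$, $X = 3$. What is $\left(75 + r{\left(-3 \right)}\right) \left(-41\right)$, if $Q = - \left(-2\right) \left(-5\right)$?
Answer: $3034$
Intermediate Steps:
$Q = -10$ ($Q = \left(-1\right) 10 = -10$)
$l{\left(N \right)} = 4 + N$ ($l{\left(N \right)} = N + 4 = 4 + N$)
$W{\left(B,v \right)} = 24 + B$ ($W{\left(B,v \right)} = -6 + \left(\left(-3\right) \left(-10\right) + B\right) = -6 + \left(30 + B\right) = 24 + B$)
$r{\left(O \right)} = -149$ ($r{\left(O \right)} = 8 - \left(2 + 5 \left(24 + \left(4 + 3\right)\right)\right) = 8 - \left(2 + 5 \left(24 + 7\right)\right) = 8 - 157 = -149$)
$\left(75 + r{\left(-3 \right)}\right) \left(-41\right) = \left(75 - 149\right) \left(-41\right) = \left(-74\right) \left(-41\right) = 3034$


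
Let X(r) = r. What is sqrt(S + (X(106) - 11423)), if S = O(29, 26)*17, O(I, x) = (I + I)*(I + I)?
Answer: sqrt(45871) ≈ 214.18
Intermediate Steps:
O(I, x) = 4*I**2 (O(I, x) = (2*I)*(2*I) = 4*I**2)
S = 57188 (S = (4*29**2)*17 = (4*841)*17 = 3364*17 = 57188)
sqrt(S + (X(106) - 11423)) = sqrt(57188 + (106 - 11423)) = sqrt(57188 - 11317) = sqrt(45871)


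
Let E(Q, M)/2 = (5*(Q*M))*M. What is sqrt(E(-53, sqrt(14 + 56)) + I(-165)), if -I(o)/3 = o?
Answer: I*sqrt(36605) ≈ 191.32*I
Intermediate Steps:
I(o) = -3*o
E(Q, M) = 10*Q*M**2 (E(Q, M) = 2*((5*(Q*M))*M) = 2*((5*(M*Q))*M) = 2*((5*M*Q)*M) = 2*(5*Q*M**2) = 10*Q*M**2)
sqrt(E(-53, sqrt(14 + 56)) + I(-165)) = sqrt(10*(-53)*(sqrt(14 + 56))**2 - 3*(-165)) = sqrt(10*(-53)*(sqrt(70))**2 + 495) = sqrt(10*(-53)*70 + 495) = sqrt(-37100 + 495) = sqrt(-36605) = I*sqrt(36605)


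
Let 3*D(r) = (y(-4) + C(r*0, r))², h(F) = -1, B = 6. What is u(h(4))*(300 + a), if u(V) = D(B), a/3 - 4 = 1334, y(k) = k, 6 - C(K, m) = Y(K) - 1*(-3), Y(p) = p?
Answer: 1438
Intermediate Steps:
C(K, m) = 3 - K (C(K, m) = 6 - (K - 1*(-3)) = 6 - (K + 3) = 6 - (3 + K) = 6 + (-3 - K) = 3 - K)
D(r) = ⅓ (D(r) = (-4 + (3 - r*0))²/3 = (-4 + (3 - 1*0))²/3 = (-4 + (3 + 0))²/3 = (-4 + 3)²/3 = (⅓)*(-1)² = (⅓)*1 = ⅓)
a = 4014 (a = 12 + 3*1334 = 12 + 4002 = 4014)
u(V) = ⅓
u(h(4))*(300 + a) = (300 + 4014)/3 = (⅓)*4314 = 1438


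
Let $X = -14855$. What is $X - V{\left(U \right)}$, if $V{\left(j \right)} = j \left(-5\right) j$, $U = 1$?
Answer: $-14850$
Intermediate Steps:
$V{\left(j \right)} = - 5 j^{2}$ ($V{\left(j \right)} = - 5 j j = - 5 j^{2}$)
$X - V{\left(U \right)} = -14855 - - 5 \cdot 1^{2} = -14855 - \left(-5\right) 1 = -14855 - -5 = -14855 + 5 = -14850$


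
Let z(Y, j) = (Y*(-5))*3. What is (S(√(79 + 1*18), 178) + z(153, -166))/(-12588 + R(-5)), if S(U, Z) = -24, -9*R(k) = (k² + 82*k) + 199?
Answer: 6957/37702 ≈ 0.18453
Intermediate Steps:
R(k) = -199/9 - 82*k/9 - k²/9 (R(k) = -((k² + 82*k) + 199)/9 = -(199 + k² + 82*k)/9 = -199/9 - 82*k/9 - k²/9)
z(Y, j) = -15*Y (z(Y, j) = -5*Y*3 = -15*Y)
(S(√(79 + 1*18), 178) + z(153, -166))/(-12588 + R(-5)) = (-24 - 15*153)/(-12588 + (-199/9 - 82/9*(-5) - ⅑*(-5)²)) = (-24 - 2295)/(-12588 + (-199/9 + 410/9 - ⅑*25)) = -2319/(-12588 + (-199/9 + 410/9 - 25/9)) = -2319/(-12588 + 62/3) = -2319/(-37702/3) = -2319*(-3/37702) = 6957/37702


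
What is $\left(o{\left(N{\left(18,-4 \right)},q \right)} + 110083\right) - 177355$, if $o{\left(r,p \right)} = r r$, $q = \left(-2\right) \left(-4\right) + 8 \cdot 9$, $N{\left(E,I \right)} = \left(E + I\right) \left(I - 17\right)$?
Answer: $19164$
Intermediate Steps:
$N{\left(E,I \right)} = \left(-17 + I\right) \left(E + I\right)$ ($N{\left(E,I \right)} = \left(E + I\right) \left(-17 + I\right) = \left(-17 + I\right) \left(E + I\right)$)
$q = 80$ ($q = 8 + 72 = 80$)
$o{\left(r,p \right)} = r^{2}$
$\left(o{\left(N{\left(18,-4 \right)},q \right)} + 110083\right) - 177355 = \left(\left(\left(-4\right)^{2} - 306 - -68 + 18 \left(-4\right)\right)^{2} + 110083\right) - 177355 = \left(\left(16 - 306 + 68 - 72\right)^{2} + 110083\right) - 177355 = \left(\left(-294\right)^{2} + 110083\right) - 177355 = \left(86436 + 110083\right) - 177355 = 196519 - 177355 = 19164$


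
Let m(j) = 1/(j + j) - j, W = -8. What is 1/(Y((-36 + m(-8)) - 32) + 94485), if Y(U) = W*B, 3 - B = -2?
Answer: 1/94445 ≈ 1.0588e-5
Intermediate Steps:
B = 5 (B = 3 - 1*(-2) = 3 + 2 = 5)
m(j) = 1/(2*j) - j
Y(U) = -40 (Y(U) = -8*5 = -40)
1/(Y((-36 + m(-8)) - 32) + 94485) = 1/(-40 + 94485) = 1/94445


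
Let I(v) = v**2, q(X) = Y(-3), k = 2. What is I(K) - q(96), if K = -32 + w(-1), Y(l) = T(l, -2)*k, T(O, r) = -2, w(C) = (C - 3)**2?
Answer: 260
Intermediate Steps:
w(C) = (-3 + C)**2
Y(l) = -4 (Y(l) = -2*2 = -4)
q(X) = -4
K = -16 (K = -32 + (-3 - 1)**2 = -32 + (-4)**2 = -32 + 16 = -16)
I(K) - q(96) = (-16)**2 - 1*(-4) = 256 + 4 = 260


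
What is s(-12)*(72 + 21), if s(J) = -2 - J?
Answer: 930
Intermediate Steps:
s(-12)*(72 + 21) = (-2 - 1*(-12))*(72 + 21) = (-2 + 12)*93 = 10*93 = 930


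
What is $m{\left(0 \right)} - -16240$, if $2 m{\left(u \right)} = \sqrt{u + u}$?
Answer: $16240$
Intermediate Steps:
$m{\left(u \right)} = \frac{\sqrt{2} \sqrt{u}}{2}$ ($m{\left(u \right)} = \frac{\sqrt{u + u}}{2} = \frac{\sqrt{2 u}}{2} = \frac{\sqrt{2} \sqrt{u}}{2}$)
$m{\left(0 \right)} - -16240 = \frac{\sqrt{2} \sqrt{0}}{2} - -16240 = \frac{1}{2} \sqrt{2} \cdot 0 + 16240 = 0 + 16240 = 16240$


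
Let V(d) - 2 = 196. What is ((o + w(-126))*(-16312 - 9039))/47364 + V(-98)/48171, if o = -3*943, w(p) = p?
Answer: 400956133903/253507916 ≈ 1581.6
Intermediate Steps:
V(d) = 198 (V(d) = 2 + 196 = 198)
o = -2829
((o + w(-126))*(-16312 - 9039))/47364 + V(-98)/48171 = ((-2829 - 126)*(-16312 - 9039))/47364 + 198/48171 = -2955*(-25351)*(1/47364) + 198*(1/48171) = 74912205*(1/47364) + 66/16057 = 24970735/15788 + 66/16057 = 400956133903/253507916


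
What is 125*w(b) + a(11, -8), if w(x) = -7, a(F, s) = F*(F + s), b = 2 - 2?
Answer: -842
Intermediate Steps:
b = 0
125*w(b) + a(11, -8) = 125*(-7) + 11*(11 - 8) = -875 + 11*3 = -875 + 33 = -842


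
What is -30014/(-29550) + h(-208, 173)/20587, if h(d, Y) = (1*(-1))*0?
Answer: 15007/14775 ≈ 1.0157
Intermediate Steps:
h(d, Y) = 0 (h(d, Y) = -1*0 = 0)
-30014/(-29550) + h(-208, 173)/20587 = -30014/(-29550) + 0/20587 = -30014*(-1/29550) + 0*(1/20587) = 15007/14775 + 0 = 15007/14775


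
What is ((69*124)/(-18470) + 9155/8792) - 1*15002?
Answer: -1218027253991/81194120 ≈ -15001.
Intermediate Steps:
((69*124)/(-18470) + 9155/8792) - 1*15002 = (8556*(-1/18470) + 9155*(1/8792)) - 15002 = (-4278/9235 + 9155/8792) - 15002 = 46934249/81194120 - 15002 = -1218027253991/81194120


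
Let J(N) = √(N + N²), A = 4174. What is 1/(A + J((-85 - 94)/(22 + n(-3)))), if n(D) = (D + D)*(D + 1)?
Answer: 4825144/20140125101 - 34*√25955/20140125101 ≈ 0.00023931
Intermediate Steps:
n(D) = 2*D*(1 + D) (n(D) = (2*D)*(1 + D) = 2*D*(1 + D))
1/(A + J((-85 - 94)/(22 + n(-3)))) = 1/(4174 + √(((-85 - 94)/(22 + 2*(-3)*(1 - 3)))*(1 + (-85 - 94)/(22 + 2*(-3)*(1 - 3))))) = 1/(4174 + √((-179/(22 + 2*(-3)*(-2)))*(1 - 179/(22 + 2*(-3)*(-2))))) = 1/(4174 + √((-179/(22 + 12))*(1 - 179/(22 + 12)))) = 1/(4174 + √((-179/34)*(1 - 179/34))) = 1/(4174 + √((-179*1/34)*(1 - 179*1/34))) = 1/(4174 + √(-179*(1 - 179/34)/34)) = 1/(4174 + √(-179/34*(-145/34))) = 1/(4174 + √(25955/1156)) = 1/(4174 + √25955/34)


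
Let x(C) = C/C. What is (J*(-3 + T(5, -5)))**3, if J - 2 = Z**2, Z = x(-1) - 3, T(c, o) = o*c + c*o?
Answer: -32157432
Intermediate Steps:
T(c, o) = 2*c*o (T(c, o) = c*o + c*o = 2*c*o)
x(C) = 1
Z = -2 (Z = 1 - 3 = -2)
J = 6 (J = 2 + (-2)**2 = 2 + 4 = 6)
(J*(-3 + T(5, -5)))**3 = (6*(-3 + 2*5*(-5)))**3 = (6*(-3 - 50))**3 = (6*(-53))**3 = (-318)**3 = -32157432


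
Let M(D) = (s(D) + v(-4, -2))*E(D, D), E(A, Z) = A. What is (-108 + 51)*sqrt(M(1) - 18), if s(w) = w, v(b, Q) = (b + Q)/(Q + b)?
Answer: -228*I ≈ -228.0*I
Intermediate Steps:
v(b, Q) = 1 (v(b, Q) = (Q + b)/(Q + b) = 1)
M(D) = D*(1 + D) (M(D) = (D + 1)*D = (1 + D)*D = D*(1 + D))
(-108 + 51)*sqrt(M(1) - 18) = (-108 + 51)*sqrt(1*(1 + 1) - 18) = -57*sqrt(1*2 - 18) = -57*sqrt(2 - 18) = -228*I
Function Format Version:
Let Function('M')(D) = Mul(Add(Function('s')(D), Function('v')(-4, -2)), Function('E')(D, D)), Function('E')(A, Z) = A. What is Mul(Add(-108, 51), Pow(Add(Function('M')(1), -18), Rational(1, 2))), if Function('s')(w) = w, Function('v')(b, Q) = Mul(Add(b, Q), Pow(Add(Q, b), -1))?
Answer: Mul(-228, I) ≈ Mul(-228.00, I)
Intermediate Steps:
Function('v')(b, Q) = 1 (Function('v')(b, Q) = Mul(Add(Q, b), Pow(Add(Q, b), -1)) = 1)
Function('M')(D) = Mul(D, Add(1, D)) (Function('M')(D) = Mul(Add(D, 1), D) = Mul(Add(1, D), D) = Mul(D, Add(1, D)))
Mul(Add(-108, 51), Pow(Add(Function('M')(1), -18), Rational(1, 2))) = Mul(Add(-108, 51), Pow(Add(Mul(1, Add(1, 1)), -18), Rational(1, 2))) = Mul(-57, Pow(Add(Mul(1, 2), -18), Rational(1, 2))) = Mul(-57, Pow(Add(2, -18), Rational(1, 2))) = Mul(-57, Pow(-16, Rational(1, 2))) = Mul(-57, Mul(4, I)) = Mul(-228, I)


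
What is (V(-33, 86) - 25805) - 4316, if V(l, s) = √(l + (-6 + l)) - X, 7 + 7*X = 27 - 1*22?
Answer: -210845/7 + 6*I*√2 ≈ -30121.0 + 8.4853*I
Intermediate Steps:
X = -2/7 (X = -1 + (27 - 1*22)/7 = -1 + (27 - 22)/7 = -1 + (⅐)*5 = -1 + 5/7 = -2/7 ≈ -0.28571)
V(l, s) = 2/7 + √(-6 + 2*l) (V(l, s) = √(l + (-6 + l)) - 1*(-2/7) = √(-6 + 2*l) + 2/7 = 2/7 + √(-6 + 2*l))
(V(-33, 86) - 25805) - 4316 = ((2/7 + √(-6 + 2*(-33))) - 25805) - 4316 = ((2/7 + √(-6 - 66)) - 25805) - 4316 = ((2/7 + √(-72)) - 25805) - 4316 = ((2/7 + 6*I*√2) - 25805) - 4316 = (-180633/7 + 6*I*√2) - 4316 = -210845/7 + 6*I*√2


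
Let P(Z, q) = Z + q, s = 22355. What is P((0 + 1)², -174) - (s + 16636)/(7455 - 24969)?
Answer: -996977/5838 ≈ -170.77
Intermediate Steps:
P((0 + 1)², -174) - (s + 16636)/(7455 - 24969) = ((0 + 1)² - 174) - (22355 + 16636)/(7455 - 24969) = (1² - 174) - 38991/(-17514) = (1 - 174) - 38991*(-1)/17514 = -173 - 1*(-12997/5838) = -173 + 12997/5838 = -996977/5838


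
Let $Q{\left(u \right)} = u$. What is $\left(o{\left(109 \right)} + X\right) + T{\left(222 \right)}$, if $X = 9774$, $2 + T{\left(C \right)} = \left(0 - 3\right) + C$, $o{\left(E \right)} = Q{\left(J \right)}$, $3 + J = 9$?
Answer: $9997$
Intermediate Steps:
$J = 6$ ($J = -3 + 9 = 6$)
$o{\left(E \right)} = 6$
$T{\left(C \right)} = -5 + C$ ($T{\left(C \right)} = -2 + \left(\left(0 - 3\right) + C\right) = -2 + \left(-3 + C\right) = -5 + C$)
$\left(o{\left(109 \right)} + X\right) + T{\left(222 \right)} = \left(6 + 9774\right) + \left(-5 + 222\right) = 9780 + 217 = 9997$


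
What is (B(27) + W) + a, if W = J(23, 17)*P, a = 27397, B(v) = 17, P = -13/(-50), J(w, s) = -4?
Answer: 685324/25 ≈ 27413.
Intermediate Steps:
P = 13/50 (P = -13*(-1/50) = 13/50 ≈ 0.26000)
W = -26/25 (W = -4*13/50 = -26/25 ≈ -1.0400)
(B(27) + W) + a = (17 - 26/25) + 27397 = 399/25 + 27397 = 685324/25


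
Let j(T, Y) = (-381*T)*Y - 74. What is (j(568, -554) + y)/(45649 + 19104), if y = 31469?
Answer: 119921427/64753 ≈ 1852.0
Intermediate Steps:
j(T, Y) = -74 - 381*T*Y (j(T, Y) = -381*T*Y - 74 = -74 - 381*T*Y)
(j(568, -554) + y)/(45649 + 19104) = ((-74 - 381*568*(-554)) + 31469)/(45649 + 19104) = ((-74 + 119890032) + 31469)/64753 = (119889958 + 31469)*(1/64753) = 119921427*(1/64753) = 119921427/64753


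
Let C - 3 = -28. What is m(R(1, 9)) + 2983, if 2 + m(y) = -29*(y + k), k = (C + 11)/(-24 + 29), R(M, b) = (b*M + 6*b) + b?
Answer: 4871/5 ≈ 974.20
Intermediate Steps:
C = -25 (C = 3 - 28 = -25)
R(M, b) = 7*b + M*b (R(M, b) = (M*b + 6*b) + b = (6*b + M*b) + b = 7*b + M*b)
k = -14/5 (k = (-25 + 11)/(-24 + 29) = -14/5 ≈ -2.8000)
m(y) = 396/5 - 29*y (m(y) = -2 - 29*(y - 14/5) = -2 - 29*(-14/5 + y) = -2 + (406/5 - 29*y) = 396/5 - 29*y)
m(R(1, 9)) + 2983 = (396/5 - 261*(7 + 1)) + 2983 = (396/5 - 261*8) + 2983 = (396/5 - 29*72) + 2983 = (396/5 - 2088) + 2983 = -10044/5 + 2983 = 4871/5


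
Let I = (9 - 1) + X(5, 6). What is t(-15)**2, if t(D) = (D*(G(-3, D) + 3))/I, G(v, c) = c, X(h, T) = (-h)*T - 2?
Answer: 225/4 ≈ 56.250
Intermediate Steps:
X(h, T) = -2 - T*h (X(h, T) = -T*h - 2 = -2 - T*h)
I = -24 (I = (9 - 1) + (-2 - 1*6*5) = 8 + (-2 - 30) = 8 - 32 = -24)
t(D) = -D*(3 + D)/24 (t(D) = (D*(D + 3))/(-24) = (D*(3 + D))*(-1/24) = -D*(3 + D)/24)
t(-15)**2 = (-1/24*(-15)*(3 - 15))**2 = (-1/24*(-15)*(-12))**2 = (-15/2)**2 = 225/4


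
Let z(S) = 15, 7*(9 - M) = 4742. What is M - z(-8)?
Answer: -4784/7 ≈ -683.43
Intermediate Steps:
M = -4679/7 (M = 9 - 1/7*4742 = 9 - 4742/7 = -4679/7 ≈ -668.43)
M - z(-8) = -4679/7 - 1*15 = -4679/7 - 15 = -4784/7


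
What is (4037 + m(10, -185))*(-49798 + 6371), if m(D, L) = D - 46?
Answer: -173751427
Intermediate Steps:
m(D, L) = -46 + D
(4037 + m(10, -185))*(-49798 + 6371) = (4037 + (-46 + 10))*(-49798 + 6371) = (4037 - 36)*(-43427) = 4001*(-43427) = -173751427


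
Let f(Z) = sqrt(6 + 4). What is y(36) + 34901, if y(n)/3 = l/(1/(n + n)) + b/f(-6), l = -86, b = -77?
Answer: 16325 - 231*sqrt(10)/10 ≈ 16252.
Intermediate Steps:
f(Z) = sqrt(10)
y(n) = -516*n - 231*sqrt(10)/10 (y(n) = 3*(-172*n - 77*sqrt(10)/10) = -516*n - 231*sqrt(10)/10)
y(36) + 34901 = (-516*36 - 231*sqrt(10)/10) + 34901 = (-18576 - 231*sqrt(10)/10) + 34901 = 16325 - 231*sqrt(10)/10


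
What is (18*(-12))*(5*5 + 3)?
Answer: -6048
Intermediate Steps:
(18*(-12))*(5*5 + 3) = -216*(25 + 3) = -216*28 = -6048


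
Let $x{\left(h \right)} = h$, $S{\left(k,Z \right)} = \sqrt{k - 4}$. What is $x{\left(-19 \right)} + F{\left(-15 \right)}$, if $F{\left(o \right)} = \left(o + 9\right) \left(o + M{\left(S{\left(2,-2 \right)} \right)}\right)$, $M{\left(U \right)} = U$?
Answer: $71 - 6 i \sqrt{2} \approx 71.0 - 8.4853 i$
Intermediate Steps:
$S{\left(k,Z \right)} = \sqrt{-4 + k}$
$F{\left(o \right)} = \left(9 + o\right) \left(o + i \sqrt{2}\right)$ ($F{\left(o \right)} = \left(o + 9\right) \left(o + \sqrt{-4 + 2}\right) = \left(9 + o\right) \left(o + \sqrt{-2}\right) = \left(9 + o\right) \left(o + i \sqrt{2}\right)$)
$x{\left(-19 \right)} + F{\left(-15 \right)} = -19 + \left(\left(-15\right)^{2} + 9 \left(-15\right) + 9 i \sqrt{2} + i \left(-15\right) \sqrt{2}\right) = -19 + \left(225 - 135 + 9 i \sqrt{2} - 15 i \sqrt{2}\right) = -19 + \left(90 - 6 i \sqrt{2}\right) = 71 - 6 i \sqrt{2}$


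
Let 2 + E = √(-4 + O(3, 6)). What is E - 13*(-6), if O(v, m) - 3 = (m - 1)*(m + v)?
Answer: 76 + 2*√11 ≈ 82.633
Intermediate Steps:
O(v, m) = 3 + (-1 + m)*(m + v) (O(v, m) = 3 + (m - 1)*(m + v) = 3 + (-1 + m)*(m + v))
E = -2 + 2*√11 (E = -2 + √(-4 + (3 + 6² - 1*6 - 1*3 + 6*3)) = -2 + √(-4 + (3 + 36 - 6 - 3 + 18)) = -2 + √(-4 + 48) = -2 + √44 = -2 + 2*√11 ≈ 4.6332)
E - 13*(-6) = (-2 + 2*√11) - 13*(-6) = (-2 + 2*√11) + 78 = 76 + 2*√11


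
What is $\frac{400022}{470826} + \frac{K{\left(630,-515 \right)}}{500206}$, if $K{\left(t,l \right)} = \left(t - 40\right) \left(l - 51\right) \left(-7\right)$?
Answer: $\frac{46453101629}{8411071077} \approx 5.5229$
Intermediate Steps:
$K{\left(t,l \right)} = - 7 \left(-51 + l\right) \left(-40 + t\right)$ ($K{\left(t,l \right)} = \left(-40 + t\right) \left(-51 + l\right) \left(-7\right) = \left(-51 + l\right) \left(-40 + t\right) \left(-7\right) = - 7 \left(-51 + l\right) \left(-40 + t\right)$)
$\frac{400022}{470826} + \frac{K{\left(630,-515 \right)}}{500206} = \frac{400022}{470826} + \frac{-14280 + 280 \left(-515\right) + 357 \cdot 630 - \left(-3605\right) 630}{500206} = 400022 \cdot \frac{1}{470826} + \left(-14280 - 144200 + 224910 + 2271150\right) \frac{1}{500206} = \frac{200011}{235413} + 2337580 \cdot \frac{1}{500206} = \frac{200011}{235413} + \frac{166970}{35729} = \frac{46453101629}{8411071077}$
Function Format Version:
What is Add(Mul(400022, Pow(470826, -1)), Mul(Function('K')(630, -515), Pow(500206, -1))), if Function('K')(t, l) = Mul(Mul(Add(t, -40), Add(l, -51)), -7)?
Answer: Rational(46453101629, 8411071077) ≈ 5.5229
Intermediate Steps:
Function('K')(t, l) = Mul(-7, Add(-51, l), Add(-40, t)) (Function('K')(t, l) = Mul(Mul(Add(-40, t), Add(-51, l)), -7) = Mul(Mul(Add(-51, l), Add(-40, t)), -7) = Mul(-7, Add(-51, l), Add(-40, t)))
Add(Mul(400022, Pow(470826, -1)), Mul(Function('K')(630, -515), Pow(500206, -1))) = Add(Mul(400022, Pow(470826, -1)), Mul(Add(-14280, Mul(280, -515), Mul(357, 630), Mul(-7, -515, 630)), Pow(500206, -1))) = Add(Mul(400022, Rational(1, 470826)), Mul(Add(-14280, -144200, 224910, 2271150), Rational(1, 500206))) = Add(Rational(200011, 235413), Mul(2337580, Rational(1, 500206))) = Add(Rational(200011, 235413), Rational(166970, 35729)) = Rational(46453101629, 8411071077)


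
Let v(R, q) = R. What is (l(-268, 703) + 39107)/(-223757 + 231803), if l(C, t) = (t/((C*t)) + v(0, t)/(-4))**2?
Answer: 312091241/64210656 ≈ 4.8604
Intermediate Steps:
l(C, t) = C**(-2) (l(C, t) = (t/((C*t)) + 0/(-4))**2 = (t*(1/(C*t)) + 0*(-1/4))**2 = (1/C + 0)**2 = (1/C)**2 = C**(-2))
(l(-268, 703) + 39107)/(-223757 + 231803) = ((-268)**(-2) + 39107)/(-223757 + 231803) = (1/71824 + 39107)/8046 = (2808821169/71824)*(1/8046) = 312091241/64210656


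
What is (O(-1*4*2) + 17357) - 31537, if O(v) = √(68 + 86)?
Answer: -14180 + √154 ≈ -14168.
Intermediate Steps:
O(v) = √154
(O(-1*4*2) + 17357) - 31537 = (√154 + 17357) - 31537 = (17357 + √154) - 31537 = -14180 + √154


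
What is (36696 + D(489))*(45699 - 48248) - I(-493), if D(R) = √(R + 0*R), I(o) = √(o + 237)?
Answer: -93538104 - 2549*√489 - 16*I ≈ -9.3594e+7 - 16.0*I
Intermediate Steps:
I(o) = √(237 + o)
D(R) = √R (D(R) = √(R + 0) = √R)
(36696 + D(489))*(45699 - 48248) - I(-493) = (36696 + √489)*(45699 - 48248) - √(237 - 493) = (36696 + √489)*(-2549) - √(-256) = (-93538104 - 2549*√489) - 16*I = -93538104 - 2549*√489 - 16*I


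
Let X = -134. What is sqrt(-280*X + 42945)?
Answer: 11*sqrt(665) ≈ 283.66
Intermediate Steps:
sqrt(-280*X + 42945) = sqrt(-280*(-134) + 42945) = sqrt(37520 + 42945) = sqrt(80465) = 11*sqrt(665)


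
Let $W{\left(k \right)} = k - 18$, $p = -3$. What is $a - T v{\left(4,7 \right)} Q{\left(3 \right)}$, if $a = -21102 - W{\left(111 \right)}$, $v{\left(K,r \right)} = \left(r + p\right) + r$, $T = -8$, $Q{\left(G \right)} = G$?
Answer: $-20931$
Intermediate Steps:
$W{\left(k \right)} = -18 + k$ ($W{\left(k \right)} = k - 18 = -18 + k$)
$v{\left(K,r \right)} = -3 + 2 r$ ($v{\left(K,r \right)} = \left(r - 3\right) + r = \left(-3 + r\right) + r = -3 + 2 r$)
$a = -21195$ ($a = -21102 - \left(-18 + 111\right) = -21102 - 93 = -21195$)
$a - T v{\left(4,7 \right)} Q{\left(3 \right)} = -21195 - - 8 \left(-3 + 2 \cdot 7\right) 3 = -21195 - - 8 \left(-3 + 14\right) 3 = -21195 - \left(-8\right) 11 \cdot 3 = -21195 - \left(-88\right) 3 = -21195 - -264 = -21195 + 264 = -20931$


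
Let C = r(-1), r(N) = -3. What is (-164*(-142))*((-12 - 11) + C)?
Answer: -605488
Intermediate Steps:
C = -3
(-164*(-142))*((-12 - 11) + C) = (-164*(-142))*((-12 - 11) - 3) = 23288*(-23 - 3) = 23288*(-26) = -605488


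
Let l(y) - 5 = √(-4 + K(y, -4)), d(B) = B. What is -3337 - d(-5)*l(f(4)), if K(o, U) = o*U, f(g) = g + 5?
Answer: -3312 + 10*I*√10 ≈ -3312.0 + 31.623*I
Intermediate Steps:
f(g) = 5 + g
K(o, U) = U*o
l(y) = 5 + √(-4 - 4*y)
-3337 - d(-5)*l(f(4)) = -3337 - (-5)*(5 + 2*√(-1 - (5 + 4))) = -3337 - (-5)*(5 + 2*√(-1 - 1*9)) = -3337 - (-5)*(5 + 2*√(-1 - 9)) = -3337 - (-5)*(5 + 2*√(-10)) = -3337 - (-5)*(5 + 2*(I*√10)) = -3337 - (-5)*(5 + 2*I*√10) = -3337 - (-25 - 10*I*√10) = -3337 + (25 + 10*I*√10) = -3312 + 10*I*√10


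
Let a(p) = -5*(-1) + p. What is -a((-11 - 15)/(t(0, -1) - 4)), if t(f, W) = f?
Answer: -23/2 ≈ -11.500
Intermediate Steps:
a(p) = 5 + p
-a((-11 - 15)/(t(0, -1) - 4)) = -(5 + (-11 - 15)/(0 - 4)) = -(5 - 26/(-4)) = -(5 - 26*(-1/4)) = -(5 + 13/2) = -1*23/2 = -23/2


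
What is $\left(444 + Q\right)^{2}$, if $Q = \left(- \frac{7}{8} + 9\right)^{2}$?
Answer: $\frac{1065434881}{4096} \approx 2.6012 \cdot 10^{5}$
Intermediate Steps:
$Q = \frac{4225}{64}$ ($Q = \left(\left(-7\right) \frac{1}{8} + 9\right)^{2} = \left(- \frac{7}{8} + 9\right)^{2} = \left(\frac{65}{8}\right)^{2} = \frac{4225}{64} \approx 66.016$)
$\left(444 + Q\right)^{2} = \left(444 + \frac{4225}{64}\right)^{2} = \left(\frac{32641}{64}\right)^{2} = \frac{1065434881}{4096}$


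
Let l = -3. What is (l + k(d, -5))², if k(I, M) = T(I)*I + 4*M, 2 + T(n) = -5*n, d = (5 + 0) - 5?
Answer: 529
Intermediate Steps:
d = 0 (d = 5 - 5 = 0)
T(n) = -2 - 5*n
k(I, M) = 4*M + I*(-2 - 5*I) (k(I, M) = (-2 - 5*I)*I + 4*M = I*(-2 - 5*I) + 4*M = 4*M + I*(-2 - 5*I))
(l + k(d, -5))² = (-3 + (4*(-5) - 1*0*(2 + 5*0)))² = (-3 + (-20 - 1*0*(2 + 0)))² = (-3 + (-20 - 1*0*2))² = (-3 + (-20 + 0))² = (-3 - 20)² = (-23)² = 529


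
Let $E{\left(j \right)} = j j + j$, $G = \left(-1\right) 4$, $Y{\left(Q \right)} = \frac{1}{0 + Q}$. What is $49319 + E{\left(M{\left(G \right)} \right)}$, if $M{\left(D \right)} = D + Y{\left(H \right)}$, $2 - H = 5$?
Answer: $\frac{444001}{9} \approx 49333.0$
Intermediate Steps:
$H = -3$ ($H = 2 - 5 = -3$)
$Y{\left(Q \right)} = \frac{1}{Q}$
$G = -4$
$M{\left(D \right)} = - \frac{1}{3} + D$ ($M{\left(D \right)} = D + \frac{1}{-3} = D - \frac{1}{3} = - \frac{1}{3} + D$)
$E{\left(j \right)} = j + j^{2}$ ($E{\left(j \right)} = j^{2} + j = j + j^{2}$)
$49319 + E{\left(M{\left(G \right)} \right)} = 49319 + \left(- \frac{1}{3} - 4\right) \left(1 - \frac{13}{3}\right) = 49319 - \frac{13 \left(1 - \frac{13}{3}\right)}{3} = 49319 - - \frac{130}{9} = 49319 + \frac{130}{9} = \frac{444001}{9}$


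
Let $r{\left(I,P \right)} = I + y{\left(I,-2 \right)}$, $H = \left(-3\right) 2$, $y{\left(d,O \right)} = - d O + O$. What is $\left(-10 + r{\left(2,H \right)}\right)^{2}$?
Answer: $36$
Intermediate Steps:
$y{\left(d,O \right)} = O - O d$ ($y{\left(d,O \right)} = - O d + O = O - O d$)
$H = -6$
$r{\left(I,P \right)} = -2 + 3 I$ ($r{\left(I,P \right)} = I - 2 \left(1 - I\right) = I + \left(-2 + 2 I\right) = -2 + 3 I$)
$\left(-10 + r{\left(2,H \right)}\right)^{2} = \left(-10 + \left(-2 + 3 \cdot 2\right)\right)^{2} = \left(-10 + \left(-2 + 6\right)\right)^{2} = \left(-10 + 4\right)^{2} = \left(-6\right)^{2} = 36$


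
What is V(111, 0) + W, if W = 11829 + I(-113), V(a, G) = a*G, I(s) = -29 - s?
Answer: 11913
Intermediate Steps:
V(a, G) = G*a
W = 11913 (W = 11829 + (-29 - 1*(-113)) = 11829 + (-29 + 113) = 11829 + 84 = 11913)
V(111, 0) + W = 0*111 + 11913 = 0 + 11913 = 11913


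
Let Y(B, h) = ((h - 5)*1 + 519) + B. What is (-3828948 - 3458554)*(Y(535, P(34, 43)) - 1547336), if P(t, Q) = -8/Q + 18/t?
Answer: 8237322552146092/731 ≈ 1.1269e+13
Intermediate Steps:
Y(B, h) = 514 + B + h (Y(B, h) = ((-5 + h)*1 + 519) + B = ((-5 + h) + 519) + B = (514 + h) + B = 514 + B + h)
(-3828948 - 3458554)*(Y(535, P(34, 43)) - 1547336) = (-3828948 - 3458554)*((514 + 535 + (-8/43 + 18/34)) - 1547336) = -7287502*((514 + 535 + (-8*1/43 + 18*(1/34))) - 1547336) = -7287502*((514 + 535 + (-8/43 + 9/17)) - 1547336) = -7287502*((514 + 535 + 251/731) - 1547336) = -7287502*(767070/731 - 1547336) = -7287502*(-1130335546/731) = 8237322552146092/731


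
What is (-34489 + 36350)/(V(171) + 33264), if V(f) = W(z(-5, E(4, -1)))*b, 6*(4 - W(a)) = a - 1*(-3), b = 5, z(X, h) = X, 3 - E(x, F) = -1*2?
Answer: 5583/99857 ≈ 0.055910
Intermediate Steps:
E(x, F) = 5 (E(x, F) = 3 - (-1)*2 = 3 - 1*(-2) = 3 + 2 = 5)
W(a) = 7/2 - a/6 (W(a) = 4 - (a - 1*(-3))/6 = 4 - (a + 3)/6 = 4 - (3 + a)/6 = 4 + (-1/2 - a/6) = 7/2 - a/6)
V(f) = 65/3 (V(f) = (7/2 - 1/6*(-5))*5 = (7/2 + 5/6)*5 = (13/3)*5 = 65/3)
(-34489 + 36350)/(V(171) + 33264) = (-34489 + 36350)/(65/3 + 33264) = 1861/(99857/3) = 1861*(3/99857) = 5583/99857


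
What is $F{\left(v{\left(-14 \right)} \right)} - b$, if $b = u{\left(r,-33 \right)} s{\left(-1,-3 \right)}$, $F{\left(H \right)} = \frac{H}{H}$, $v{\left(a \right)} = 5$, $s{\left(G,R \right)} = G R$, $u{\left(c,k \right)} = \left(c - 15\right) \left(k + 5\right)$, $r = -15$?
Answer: $-2519$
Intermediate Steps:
$u{\left(c,k \right)} = \left(-15 + c\right) \left(5 + k\right)$
$F{\left(H \right)} = 1$
$b = 2520$ ($b = \left(-75 - -495 + 5 \left(-15\right) - -495\right) \left(\left(-1\right) \left(-3\right)\right) = \left(-75 + 495 - 75 + 495\right) 3 = 840 \cdot 3 = 2520$)
$F{\left(v{\left(-14 \right)} \right)} - b = 1 - 2520 = -2519$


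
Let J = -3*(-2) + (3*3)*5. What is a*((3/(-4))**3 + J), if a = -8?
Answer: -3237/8 ≈ -404.63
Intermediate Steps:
J = 51 (J = 6 + 9*5 = 6 + 45 = 51)
a*((3/(-4))**3 + J) = -8*((3/(-4))**3 + 51) = -8*((3*(-1/4))**3 + 51) = -8*((-3/4)**3 + 51) = -8*(-27/64 + 51) = -8*3237/64 = -3237/8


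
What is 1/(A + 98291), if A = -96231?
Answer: 1/2060 ≈ 0.00048544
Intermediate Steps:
1/(A + 98291) = 1/(-96231 + 98291) = 1/2060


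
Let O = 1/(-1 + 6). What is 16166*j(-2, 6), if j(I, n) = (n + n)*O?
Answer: 193992/5 ≈ 38798.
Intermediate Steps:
O = 1/5 ≈ 0.20000
j(I, n) = 2*n/5 (j(I, n) = (n + n)*(1/5) = (2*n)*(1/5) = 2*n/5)
16166*j(-2, 6) = 16166*((2/5)*6) = 16166*(12/5) = 193992/5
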